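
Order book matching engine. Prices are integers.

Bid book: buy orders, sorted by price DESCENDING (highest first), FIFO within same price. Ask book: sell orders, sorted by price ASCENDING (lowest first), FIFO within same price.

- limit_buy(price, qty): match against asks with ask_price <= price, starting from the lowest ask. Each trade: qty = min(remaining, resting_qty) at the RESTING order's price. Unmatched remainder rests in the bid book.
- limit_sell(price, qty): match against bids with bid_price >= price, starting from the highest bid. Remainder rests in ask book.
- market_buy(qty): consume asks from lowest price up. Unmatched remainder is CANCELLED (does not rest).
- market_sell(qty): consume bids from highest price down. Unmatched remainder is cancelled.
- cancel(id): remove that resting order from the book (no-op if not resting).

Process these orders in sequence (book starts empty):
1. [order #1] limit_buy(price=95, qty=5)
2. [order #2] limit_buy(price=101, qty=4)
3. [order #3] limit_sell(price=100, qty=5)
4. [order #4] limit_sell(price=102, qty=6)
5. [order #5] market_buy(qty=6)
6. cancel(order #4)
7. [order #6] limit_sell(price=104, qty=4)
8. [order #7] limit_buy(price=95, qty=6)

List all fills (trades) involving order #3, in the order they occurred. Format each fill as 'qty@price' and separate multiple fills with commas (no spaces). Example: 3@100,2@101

Answer: 4@101,1@100

Derivation:
After op 1 [order #1] limit_buy(price=95, qty=5): fills=none; bids=[#1:5@95] asks=[-]
After op 2 [order #2] limit_buy(price=101, qty=4): fills=none; bids=[#2:4@101 #1:5@95] asks=[-]
After op 3 [order #3] limit_sell(price=100, qty=5): fills=#2x#3:4@101; bids=[#1:5@95] asks=[#3:1@100]
After op 4 [order #4] limit_sell(price=102, qty=6): fills=none; bids=[#1:5@95] asks=[#3:1@100 #4:6@102]
After op 5 [order #5] market_buy(qty=6): fills=#5x#3:1@100 #5x#4:5@102; bids=[#1:5@95] asks=[#4:1@102]
After op 6 cancel(order #4): fills=none; bids=[#1:5@95] asks=[-]
After op 7 [order #6] limit_sell(price=104, qty=4): fills=none; bids=[#1:5@95] asks=[#6:4@104]
After op 8 [order #7] limit_buy(price=95, qty=6): fills=none; bids=[#1:5@95 #7:6@95] asks=[#6:4@104]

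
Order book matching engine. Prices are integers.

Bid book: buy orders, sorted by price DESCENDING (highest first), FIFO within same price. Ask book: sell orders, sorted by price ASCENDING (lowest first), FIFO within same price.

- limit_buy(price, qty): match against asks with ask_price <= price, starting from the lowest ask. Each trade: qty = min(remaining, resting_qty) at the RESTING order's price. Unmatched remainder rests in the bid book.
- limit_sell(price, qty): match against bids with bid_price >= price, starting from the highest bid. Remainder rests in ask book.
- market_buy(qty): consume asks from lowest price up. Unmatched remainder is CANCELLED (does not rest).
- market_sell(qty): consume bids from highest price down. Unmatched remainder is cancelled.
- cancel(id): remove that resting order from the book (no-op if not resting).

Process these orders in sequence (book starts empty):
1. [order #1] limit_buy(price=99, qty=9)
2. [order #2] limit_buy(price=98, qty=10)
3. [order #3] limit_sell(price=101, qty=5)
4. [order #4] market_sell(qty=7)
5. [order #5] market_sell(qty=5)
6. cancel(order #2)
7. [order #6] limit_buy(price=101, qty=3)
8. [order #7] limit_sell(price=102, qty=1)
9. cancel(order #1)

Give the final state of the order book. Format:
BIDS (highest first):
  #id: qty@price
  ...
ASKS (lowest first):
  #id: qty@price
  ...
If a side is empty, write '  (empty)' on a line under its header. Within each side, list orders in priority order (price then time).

After op 1 [order #1] limit_buy(price=99, qty=9): fills=none; bids=[#1:9@99] asks=[-]
After op 2 [order #2] limit_buy(price=98, qty=10): fills=none; bids=[#1:9@99 #2:10@98] asks=[-]
After op 3 [order #3] limit_sell(price=101, qty=5): fills=none; bids=[#1:9@99 #2:10@98] asks=[#3:5@101]
After op 4 [order #4] market_sell(qty=7): fills=#1x#4:7@99; bids=[#1:2@99 #2:10@98] asks=[#3:5@101]
After op 5 [order #5] market_sell(qty=5): fills=#1x#5:2@99 #2x#5:3@98; bids=[#2:7@98] asks=[#3:5@101]
After op 6 cancel(order #2): fills=none; bids=[-] asks=[#3:5@101]
After op 7 [order #6] limit_buy(price=101, qty=3): fills=#6x#3:3@101; bids=[-] asks=[#3:2@101]
After op 8 [order #7] limit_sell(price=102, qty=1): fills=none; bids=[-] asks=[#3:2@101 #7:1@102]
After op 9 cancel(order #1): fills=none; bids=[-] asks=[#3:2@101 #7:1@102]

Answer: BIDS (highest first):
  (empty)
ASKS (lowest first):
  #3: 2@101
  #7: 1@102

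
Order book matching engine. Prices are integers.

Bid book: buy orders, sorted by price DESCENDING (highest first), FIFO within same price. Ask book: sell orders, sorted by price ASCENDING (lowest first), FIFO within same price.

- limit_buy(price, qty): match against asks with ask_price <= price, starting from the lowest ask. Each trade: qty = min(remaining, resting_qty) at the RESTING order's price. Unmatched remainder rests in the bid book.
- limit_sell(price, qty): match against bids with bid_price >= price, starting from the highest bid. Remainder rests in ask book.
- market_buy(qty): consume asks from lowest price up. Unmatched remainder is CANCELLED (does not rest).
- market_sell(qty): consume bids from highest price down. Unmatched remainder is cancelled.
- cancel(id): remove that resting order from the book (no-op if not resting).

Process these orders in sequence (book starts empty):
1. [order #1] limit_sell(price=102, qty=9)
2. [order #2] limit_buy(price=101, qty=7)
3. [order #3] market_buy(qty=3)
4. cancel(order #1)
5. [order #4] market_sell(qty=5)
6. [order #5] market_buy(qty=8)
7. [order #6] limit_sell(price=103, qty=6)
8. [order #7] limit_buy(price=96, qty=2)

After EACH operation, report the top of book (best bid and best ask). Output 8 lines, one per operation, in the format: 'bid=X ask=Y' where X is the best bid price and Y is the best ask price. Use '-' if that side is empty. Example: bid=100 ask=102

After op 1 [order #1] limit_sell(price=102, qty=9): fills=none; bids=[-] asks=[#1:9@102]
After op 2 [order #2] limit_buy(price=101, qty=7): fills=none; bids=[#2:7@101] asks=[#1:9@102]
After op 3 [order #3] market_buy(qty=3): fills=#3x#1:3@102; bids=[#2:7@101] asks=[#1:6@102]
After op 4 cancel(order #1): fills=none; bids=[#2:7@101] asks=[-]
After op 5 [order #4] market_sell(qty=5): fills=#2x#4:5@101; bids=[#2:2@101] asks=[-]
After op 6 [order #5] market_buy(qty=8): fills=none; bids=[#2:2@101] asks=[-]
After op 7 [order #6] limit_sell(price=103, qty=6): fills=none; bids=[#2:2@101] asks=[#6:6@103]
After op 8 [order #7] limit_buy(price=96, qty=2): fills=none; bids=[#2:2@101 #7:2@96] asks=[#6:6@103]

Answer: bid=- ask=102
bid=101 ask=102
bid=101 ask=102
bid=101 ask=-
bid=101 ask=-
bid=101 ask=-
bid=101 ask=103
bid=101 ask=103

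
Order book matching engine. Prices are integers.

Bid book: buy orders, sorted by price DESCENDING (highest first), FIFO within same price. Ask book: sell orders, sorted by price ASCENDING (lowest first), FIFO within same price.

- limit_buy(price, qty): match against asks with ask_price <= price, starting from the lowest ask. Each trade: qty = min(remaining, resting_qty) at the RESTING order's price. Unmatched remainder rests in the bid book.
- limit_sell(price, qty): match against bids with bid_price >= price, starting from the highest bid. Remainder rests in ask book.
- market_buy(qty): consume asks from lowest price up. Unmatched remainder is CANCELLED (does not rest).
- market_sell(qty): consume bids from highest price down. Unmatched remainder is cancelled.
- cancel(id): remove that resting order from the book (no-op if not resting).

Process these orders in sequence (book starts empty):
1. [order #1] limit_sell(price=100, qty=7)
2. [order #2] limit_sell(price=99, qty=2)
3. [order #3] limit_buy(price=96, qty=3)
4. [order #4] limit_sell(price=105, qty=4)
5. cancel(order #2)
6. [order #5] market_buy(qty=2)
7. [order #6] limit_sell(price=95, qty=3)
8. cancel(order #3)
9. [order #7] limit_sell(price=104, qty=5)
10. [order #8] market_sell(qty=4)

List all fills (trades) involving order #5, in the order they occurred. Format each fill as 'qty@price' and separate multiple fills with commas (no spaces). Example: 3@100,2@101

Answer: 2@100

Derivation:
After op 1 [order #1] limit_sell(price=100, qty=7): fills=none; bids=[-] asks=[#1:7@100]
After op 2 [order #2] limit_sell(price=99, qty=2): fills=none; bids=[-] asks=[#2:2@99 #1:7@100]
After op 3 [order #3] limit_buy(price=96, qty=3): fills=none; bids=[#3:3@96] asks=[#2:2@99 #1:7@100]
After op 4 [order #4] limit_sell(price=105, qty=4): fills=none; bids=[#3:3@96] asks=[#2:2@99 #1:7@100 #4:4@105]
After op 5 cancel(order #2): fills=none; bids=[#3:3@96] asks=[#1:7@100 #4:4@105]
After op 6 [order #5] market_buy(qty=2): fills=#5x#1:2@100; bids=[#3:3@96] asks=[#1:5@100 #4:4@105]
After op 7 [order #6] limit_sell(price=95, qty=3): fills=#3x#6:3@96; bids=[-] asks=[#1:5@100 #4:4@105]
After op 8 cancel(order #3): fills=none; bids=[-] asks=[#1:5@100 #4:4@105]
After op 9 [order #7] limit_sell(price=104, qty=5): fills=none; bids=[-] asks=[#1:5@100 #7:5@104 #4:4@105]
After op 10 [order #8] market_sell(qty=4): fills=none; bids=[-] asks=[#1:5@100 #7:5@104 #4:4@105]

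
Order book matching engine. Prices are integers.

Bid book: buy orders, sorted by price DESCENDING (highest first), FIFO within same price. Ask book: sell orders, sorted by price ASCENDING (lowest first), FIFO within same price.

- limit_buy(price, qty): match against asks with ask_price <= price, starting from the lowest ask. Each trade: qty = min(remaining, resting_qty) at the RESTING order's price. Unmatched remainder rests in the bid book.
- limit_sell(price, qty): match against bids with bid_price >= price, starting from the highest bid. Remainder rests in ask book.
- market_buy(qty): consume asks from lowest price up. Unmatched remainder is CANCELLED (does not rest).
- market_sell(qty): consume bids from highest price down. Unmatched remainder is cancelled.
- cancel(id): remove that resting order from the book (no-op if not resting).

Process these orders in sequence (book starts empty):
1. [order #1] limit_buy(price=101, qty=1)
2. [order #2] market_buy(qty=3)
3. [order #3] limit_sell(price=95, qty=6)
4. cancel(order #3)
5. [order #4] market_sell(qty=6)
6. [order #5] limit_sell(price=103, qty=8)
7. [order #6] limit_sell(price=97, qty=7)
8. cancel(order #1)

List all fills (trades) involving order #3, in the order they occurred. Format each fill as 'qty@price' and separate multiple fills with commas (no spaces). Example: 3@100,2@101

After op 1 [order #1] limit_buy(price=101, qty=1): fills=none; bids=[#1:1@101] asks=[-]
After op 2 [order #2] market_buy(qty=3): fills=none; bids=[#1:1@101] asks=[-]
After op 3 [order #3] limit_sell(price=95, qty=6): fills=#1x#3:1@101; bids=[-] asks=[#3:5@95]
After op 4 cancel(order #3): fills=none; bids=[-] asks=[-]
After op 5 [order #4] market_sell(qty=6): fills=none; bids=[-] asks=[-]
After op 6 [order #5] limit_sell(price=103, qty=8): fills=none; bids=[-] asks=[#5:8@103]
After op 7 [order #6] limit_sell(price=97, qty=7): fills=none; bids=[-] asks=[#6:7@97 #5:8@103]
After op 8 cancel(order #1): fills=none; bids=[-] asks=[#6:7@97 #5:8@103]

Answer: 1@101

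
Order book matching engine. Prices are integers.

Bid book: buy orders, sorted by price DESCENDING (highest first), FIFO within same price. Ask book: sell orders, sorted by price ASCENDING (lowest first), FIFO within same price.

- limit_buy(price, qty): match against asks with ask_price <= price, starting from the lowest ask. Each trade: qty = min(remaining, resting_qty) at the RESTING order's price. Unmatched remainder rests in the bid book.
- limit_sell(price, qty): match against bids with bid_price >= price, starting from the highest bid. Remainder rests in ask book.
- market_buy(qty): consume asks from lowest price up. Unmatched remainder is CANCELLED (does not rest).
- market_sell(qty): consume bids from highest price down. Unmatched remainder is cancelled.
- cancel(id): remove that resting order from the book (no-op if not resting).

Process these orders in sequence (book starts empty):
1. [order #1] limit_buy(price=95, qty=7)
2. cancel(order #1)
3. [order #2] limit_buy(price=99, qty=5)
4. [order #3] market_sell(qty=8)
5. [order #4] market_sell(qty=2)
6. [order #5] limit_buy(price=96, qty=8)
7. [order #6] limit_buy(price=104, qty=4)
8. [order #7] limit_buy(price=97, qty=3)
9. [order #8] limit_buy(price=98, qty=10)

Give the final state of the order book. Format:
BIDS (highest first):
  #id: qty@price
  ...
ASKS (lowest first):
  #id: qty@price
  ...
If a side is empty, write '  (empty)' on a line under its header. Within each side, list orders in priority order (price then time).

After op 1 [order #1] limit_buy(price=95, qty=7): fills=none; bids=[#1:7@95] asks=[-]
After op 2 cancel(order #1): fills=none; bids=[-] asks=[-]
After op 3 [order #2] limit_buy(price=99, qty=5): fills=none; bids=[#2:5@99] asks=[-]
After op 4 [order #3] market_sell(qty=8): fills=#2x#3:5@99; bids=[-] asks=[-]
After op 5 [order #4] market_sell(qty=2): fills=none; bids=[-] asks=[-]
After op 6 [order #5] limit_buy(price=96, qty=8): fills=none; bids=[#5:8@96] asks=[-]
After op 7 [order #6] limit_buy(price=104, qty=4): fills=none; bids=[#6:4@104 #5:8@96] asks=[-]
After op 8 [order #7] limit_buy(price=97, qty=3): fills=none; bids=[#6:4@104 #7:3@97 #5:8@96] asks=[-]
After op 9 [order #8] limit_buy(price=98, qty=10): fills=none; bids=[#6:4@104 #8:10@98 #7:3@97 #5:8@96] asks=[-]

Answer: BIDS (highest first):
  #6: 4@104
  #8: 10@98
  #7: 3@97
  #5: 8@96
ASKS (lowest first):
  (empty)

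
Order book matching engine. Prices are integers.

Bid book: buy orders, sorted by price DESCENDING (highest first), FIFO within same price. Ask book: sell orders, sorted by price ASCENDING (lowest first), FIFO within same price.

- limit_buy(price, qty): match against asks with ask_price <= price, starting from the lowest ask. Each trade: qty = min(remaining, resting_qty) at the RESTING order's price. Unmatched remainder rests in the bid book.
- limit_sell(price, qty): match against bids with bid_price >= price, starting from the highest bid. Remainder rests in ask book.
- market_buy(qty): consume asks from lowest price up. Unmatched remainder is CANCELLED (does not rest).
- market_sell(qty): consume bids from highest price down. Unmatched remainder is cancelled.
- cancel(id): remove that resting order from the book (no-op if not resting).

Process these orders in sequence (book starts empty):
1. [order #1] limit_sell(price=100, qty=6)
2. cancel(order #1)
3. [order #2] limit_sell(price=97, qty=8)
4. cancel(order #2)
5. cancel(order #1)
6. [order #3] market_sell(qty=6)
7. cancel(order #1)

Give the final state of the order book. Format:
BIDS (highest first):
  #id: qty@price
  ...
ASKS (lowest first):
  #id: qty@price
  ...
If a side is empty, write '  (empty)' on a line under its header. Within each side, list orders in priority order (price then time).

Answer: BIDS (highest first):
  (empty)
ASKS (lowest first):
  (empty)

Derivation:
After op 1 [order #1] limit_sell(price=100, qty=6): fills=none; bids=[-] asks=[#1:6@100]
After op 2 cancel(order #1): fills=none; bids=[-] asks=[-]
After op 3 [order #2] limit_sell(price=97, qty=8): fills=none; bids=[-] asks=[#2:8@97]
After op 4 cancel(order #2): fills=none; bids=[-] asks=[-]
After op 5 cancel(order #1): fills=none; bids=[-] asks=[-]
After op 6 [order #3] market_sell(qty=6): fills=none; bids=[-] asks=[-]
After op 7 cancel(order #1): fills=none; bids=[-] asks=[-]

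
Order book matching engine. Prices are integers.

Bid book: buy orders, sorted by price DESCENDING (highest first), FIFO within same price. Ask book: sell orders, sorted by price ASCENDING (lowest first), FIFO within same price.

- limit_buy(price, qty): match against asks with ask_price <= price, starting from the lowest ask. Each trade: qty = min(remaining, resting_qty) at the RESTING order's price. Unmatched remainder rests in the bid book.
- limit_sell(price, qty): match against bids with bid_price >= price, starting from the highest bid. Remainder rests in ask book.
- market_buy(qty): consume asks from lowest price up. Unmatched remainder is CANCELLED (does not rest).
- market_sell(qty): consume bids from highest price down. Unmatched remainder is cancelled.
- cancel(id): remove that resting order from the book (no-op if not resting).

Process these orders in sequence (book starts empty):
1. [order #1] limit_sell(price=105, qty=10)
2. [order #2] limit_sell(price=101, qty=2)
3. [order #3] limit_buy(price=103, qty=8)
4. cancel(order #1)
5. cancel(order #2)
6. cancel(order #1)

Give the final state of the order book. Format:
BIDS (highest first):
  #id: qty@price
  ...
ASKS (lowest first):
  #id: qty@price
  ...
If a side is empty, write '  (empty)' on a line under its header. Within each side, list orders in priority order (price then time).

After op 1 [order #1] limit_sell(price=105, qty=10): fills=none; bids=[-] asks=[#1:10@105]
After op 2 [order #2] limit_sell(price=101, qty=2): fills=none; bids=[-] asks=[#2:2@101 #1:10@105]
After op 3 [order #3] limit_buy(price=103, qty=8): fills=#3x#2:2@101; bids=[#3:6@103] asks=[#1:10@105]
After op 4 cancel(order #1): fills=none; bids=[#3:6@103] asks=[-]
After op 5 cancel(order #2): fills=none; bids=[#3:6@103] asks=[-]
After op 6 cancel(order #1): fills=none; bids=[#3:6@103] asks=[-]

Answer: BIDS (highest first):
  #3: 6@103
ASKS (lowest first):
  (empty)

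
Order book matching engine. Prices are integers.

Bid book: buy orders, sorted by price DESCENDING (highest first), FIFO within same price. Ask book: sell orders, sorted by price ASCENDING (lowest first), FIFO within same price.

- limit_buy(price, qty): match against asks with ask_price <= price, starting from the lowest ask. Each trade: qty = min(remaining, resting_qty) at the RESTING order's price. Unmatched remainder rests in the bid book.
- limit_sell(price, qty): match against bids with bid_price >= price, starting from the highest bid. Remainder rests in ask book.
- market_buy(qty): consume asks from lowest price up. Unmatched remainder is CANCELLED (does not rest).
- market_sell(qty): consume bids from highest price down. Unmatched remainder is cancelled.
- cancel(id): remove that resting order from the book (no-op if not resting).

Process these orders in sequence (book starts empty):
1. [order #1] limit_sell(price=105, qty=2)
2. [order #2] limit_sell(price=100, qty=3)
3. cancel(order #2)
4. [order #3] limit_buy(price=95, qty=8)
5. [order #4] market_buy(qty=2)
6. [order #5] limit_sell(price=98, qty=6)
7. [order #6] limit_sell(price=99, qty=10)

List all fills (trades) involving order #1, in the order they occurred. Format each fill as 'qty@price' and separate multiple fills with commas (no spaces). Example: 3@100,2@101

Answer: 2@105

Derivation:
After op 1 [order #1] limit_sell(price=105, qty=2): fills=none; bids=[-] asks=[#1:2@105]
After op 2 [order #2] limit_sell(price=100, qty=3): fills=none; bids=[-] asks=[#2:3@100 #1:2@105]
After op 3 cancel(order #2): fills=none; bids=[-] asks=[#1:2@105]
After op 4 [order #3] limit_buy(price=95, qty=8): fills=none; bids=[#3:8@95] asks=[#1:2@105]
After op 5 [order #4] market_buy(qty=2): fills=#4x#1:2@105; bids=[#3:8@95] asks=[-]
After op 6 [order #5] limit_sell(price=98, qty=6): fills=none; bids=[#3:8@95] asks=[#5:6@98]
After op 7 [order #6] limit_sell(price=99, qty=10): fills=none; bids=[#3:8@95] asks=[#5:6@98 #6:10@99]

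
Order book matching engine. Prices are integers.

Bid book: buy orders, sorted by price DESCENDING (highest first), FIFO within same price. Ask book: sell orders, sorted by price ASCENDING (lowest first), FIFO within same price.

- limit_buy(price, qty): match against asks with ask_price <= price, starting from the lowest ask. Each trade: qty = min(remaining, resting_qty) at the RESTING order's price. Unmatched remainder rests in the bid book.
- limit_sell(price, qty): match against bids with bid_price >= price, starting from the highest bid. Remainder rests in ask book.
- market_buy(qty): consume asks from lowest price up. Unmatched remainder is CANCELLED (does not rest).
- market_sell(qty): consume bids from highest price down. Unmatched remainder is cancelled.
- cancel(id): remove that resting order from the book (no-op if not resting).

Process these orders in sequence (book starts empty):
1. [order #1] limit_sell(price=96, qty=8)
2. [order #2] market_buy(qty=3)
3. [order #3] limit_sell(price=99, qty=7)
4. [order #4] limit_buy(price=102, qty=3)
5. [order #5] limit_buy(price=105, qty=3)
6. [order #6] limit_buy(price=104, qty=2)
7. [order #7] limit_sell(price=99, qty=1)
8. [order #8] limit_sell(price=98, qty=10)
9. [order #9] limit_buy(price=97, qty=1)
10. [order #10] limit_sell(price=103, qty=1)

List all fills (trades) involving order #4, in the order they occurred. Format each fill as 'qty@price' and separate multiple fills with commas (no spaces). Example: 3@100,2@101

After op 1 [order #1] limit_sell(price=96, qty=8): fills=none; bids=[-] asks=[#1:8@96]
After op 2 [order #2] market_buy(qty=3): fills=#2x#1:3@96; bids=[-] asks=[#1:5@96]
After op 3 [order #3] limit_sell(price=99, qty=7): fills=none; bids=[-] asks=[#1:5@96 #3:7@99]
After op 4 [order #4] limit_buy(price=102, qty=3): fills=#4x#1:3@96; bids=[-] asks=[#1:2@96 #3:7@99]
After op 5 [order #5] limit_buy(price=105, qty=3): fills=#5x#1:2@96 #5x#3:1@99; bids=[-] asks=[#3:6@99]
After op 6 [order #6] limit_buy(price=104, qty=2): fills=#6x#3:2@99; bids=[-] asks=[#3:4@99]
After op 7 [order #7] limit_sell(price=99, qty=1): fills=none; bids=[-] asks=[#3:4@99 #7:1@99]
After op 8 [order #8] limit_sell(price=98, qty=10): fills=none; bids=[-] asks=[#8:10@98 #3:4@99 #7:1@99]
After op 9 [order #9] limit_buy(price=97, qty=1): fills=none; bids=[#9:1@97] asks=[#8:10@98 #3:4@99 #7:1@99]
After op 10 [order #10] limit_sell(price=103, qty=1): fills=none; bids=[#9:1@97] asks=[#8:10@98 #3:4@99 #7:1@99 #10:1@103]

Answer: 3@96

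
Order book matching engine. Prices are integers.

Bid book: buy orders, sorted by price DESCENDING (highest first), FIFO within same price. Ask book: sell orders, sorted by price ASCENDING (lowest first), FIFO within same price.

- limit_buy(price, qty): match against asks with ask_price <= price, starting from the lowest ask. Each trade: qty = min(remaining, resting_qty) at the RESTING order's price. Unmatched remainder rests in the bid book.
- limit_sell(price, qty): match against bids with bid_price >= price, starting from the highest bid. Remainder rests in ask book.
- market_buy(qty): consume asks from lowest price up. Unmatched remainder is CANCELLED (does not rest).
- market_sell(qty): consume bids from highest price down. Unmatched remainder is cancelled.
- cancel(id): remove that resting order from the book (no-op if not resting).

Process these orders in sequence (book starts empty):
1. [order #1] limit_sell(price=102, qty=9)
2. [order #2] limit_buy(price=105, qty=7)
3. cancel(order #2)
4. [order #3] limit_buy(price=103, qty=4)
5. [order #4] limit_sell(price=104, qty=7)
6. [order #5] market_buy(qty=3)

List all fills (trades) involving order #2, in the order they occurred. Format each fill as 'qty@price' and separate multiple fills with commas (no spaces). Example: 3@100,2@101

After op 1 [order #1] limit_sell(price=102, qty=9): fills=none; bids=[-] asks=[#1:9@102]
After op 2 [order #2] limit_buy(price=105, qty=7): fills=#2x#1:7@102; bids=[-] asks=[#1:2@102]
After op 3 cancel(order #2): fills=none; bids=[-] asks=[#1:2@102]
After op 4 [order #3] limit_buy(price=103, qty=4): fills=#3x#1:2@102; bids=[#3:2@103] asks=[-]
After op 5 [order #4] limit_sell(price=104, qty=7): fills=none; bids=[#3:2@103] asks=[#4:7@104]
After op 6 [order #5] market_buy(qty=3): fills=#5x#4:3@104; bids=[#3:2@103] asks=[#4:4@104]

Answer: 7@102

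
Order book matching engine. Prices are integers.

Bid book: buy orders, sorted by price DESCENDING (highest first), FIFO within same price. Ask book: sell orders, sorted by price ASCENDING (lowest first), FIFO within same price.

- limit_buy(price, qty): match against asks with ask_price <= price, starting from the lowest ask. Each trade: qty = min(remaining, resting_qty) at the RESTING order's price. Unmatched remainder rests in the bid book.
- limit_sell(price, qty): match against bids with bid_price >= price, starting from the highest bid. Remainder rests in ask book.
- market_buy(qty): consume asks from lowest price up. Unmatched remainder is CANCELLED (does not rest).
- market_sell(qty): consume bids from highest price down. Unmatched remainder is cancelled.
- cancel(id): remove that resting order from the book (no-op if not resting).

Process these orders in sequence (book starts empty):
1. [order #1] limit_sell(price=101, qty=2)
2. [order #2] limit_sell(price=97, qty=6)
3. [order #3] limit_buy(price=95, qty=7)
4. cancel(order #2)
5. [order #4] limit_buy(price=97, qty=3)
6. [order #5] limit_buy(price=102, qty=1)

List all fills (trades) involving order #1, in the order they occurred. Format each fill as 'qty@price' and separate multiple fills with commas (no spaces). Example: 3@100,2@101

After op 1 [order #1] limit_sell(price=101, qty=2): fills=none; bids=[-] asks=[#1:2@101]
After op 2 [order #2] limit_sell(price=97, qty=6): fills=none; bids=[-] asks=[#2:6@97 #1:2@101]
After op 3 [order #3] limit_buy(price=95, qty=7): fills=none; bids=[#3:7@95] asks=[#2:6@97 #1:2@101]
After op 4 cancel(order #2): fills=none; bids=[#3:7@95] asks=[#1:2@101]
After op 5 [order #4] limit_buy(price=97, qty=3): fills=none; bids=[#4:3@97 #3:7@95] asks=[#1:2@101]
After op 6 [order #5] limit_buy(price=102, qty=1): fills=#5x#1:1@101; bids=[#4:3@97 #3:7@95] asks=[#1:1@101]

Answer: 1@101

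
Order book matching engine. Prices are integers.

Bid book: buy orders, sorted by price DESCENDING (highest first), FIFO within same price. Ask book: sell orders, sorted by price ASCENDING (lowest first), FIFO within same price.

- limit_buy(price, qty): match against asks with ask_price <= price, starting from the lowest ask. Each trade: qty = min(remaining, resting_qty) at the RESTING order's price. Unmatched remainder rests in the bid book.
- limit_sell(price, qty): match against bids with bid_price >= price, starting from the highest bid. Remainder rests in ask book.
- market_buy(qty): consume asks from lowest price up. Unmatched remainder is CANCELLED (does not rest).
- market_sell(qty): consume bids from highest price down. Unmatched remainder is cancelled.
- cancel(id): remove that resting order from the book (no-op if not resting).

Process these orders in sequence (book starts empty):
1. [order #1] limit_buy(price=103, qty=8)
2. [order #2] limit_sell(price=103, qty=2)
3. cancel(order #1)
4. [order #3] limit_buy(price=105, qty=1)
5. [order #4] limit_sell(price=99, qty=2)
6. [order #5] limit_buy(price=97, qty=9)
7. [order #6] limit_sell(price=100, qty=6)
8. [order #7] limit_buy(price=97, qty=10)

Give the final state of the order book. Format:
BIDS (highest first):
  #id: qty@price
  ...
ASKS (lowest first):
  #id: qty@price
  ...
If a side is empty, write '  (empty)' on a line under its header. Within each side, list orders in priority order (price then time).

After op 1 [order #1] limit_buy(price=103, qty=8): fills=none; bids=[#1:8@103] asks=[-]
After op 2 [order #2] limit_sell(price=103, qty=2): fills=#1x#2:2@103; bids=[#1:6@103] asks=[-]
After op 3 cancel(order #1): fills=none; bids=[-] asks=[-]
After op 4 [order #3] limit_buy(price=105, qty=1): fills=none; bids=[#3:1@105] asks=[-]
After op 5 [order #4] limit_sell(price=99, qty=2): fills=#3x#4:1@105; bids=[-] asks=[#4:1@99]
After op 6 [order #5] limit_buy(price=97, qty=9): fills=none; bids=[#5:9@97] asks=[#4:1@99]
After op 7 [order #6] limit_sell(price=100, qty=6): fills=none; bids=[#5:9@97] asks=[#4:1@99 #6:6@100]
After op 8 [order #7] limit_buy(price=97, qty=10): fills=none; bids=[#5:9@97 #7:10@97] asks=[#4:1@99 #6:6@100]

Answer: BIDS (highest first):
  #5: 9@97
  #7: 10@97
ASKS (lowest first):
  #4: 1@99
  #6: 6@100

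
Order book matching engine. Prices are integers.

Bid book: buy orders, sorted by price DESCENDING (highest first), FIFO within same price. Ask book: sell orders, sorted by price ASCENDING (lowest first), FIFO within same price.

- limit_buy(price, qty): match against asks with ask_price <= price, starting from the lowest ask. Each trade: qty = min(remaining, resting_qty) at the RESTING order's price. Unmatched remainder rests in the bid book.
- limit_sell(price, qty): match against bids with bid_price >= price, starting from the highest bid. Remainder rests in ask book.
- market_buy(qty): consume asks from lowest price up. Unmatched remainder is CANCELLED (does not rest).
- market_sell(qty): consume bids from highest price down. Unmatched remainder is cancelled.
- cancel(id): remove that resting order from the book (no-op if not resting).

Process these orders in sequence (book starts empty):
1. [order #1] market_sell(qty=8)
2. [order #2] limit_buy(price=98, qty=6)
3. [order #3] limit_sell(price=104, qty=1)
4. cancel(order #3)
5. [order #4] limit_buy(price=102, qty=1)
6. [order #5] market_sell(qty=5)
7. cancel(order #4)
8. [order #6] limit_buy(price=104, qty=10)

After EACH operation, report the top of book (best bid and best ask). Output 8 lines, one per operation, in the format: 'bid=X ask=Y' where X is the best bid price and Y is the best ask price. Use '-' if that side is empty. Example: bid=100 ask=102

Answer: bid=- ask=-
bid=98 ask=-
bid=98 ask=104
bid=98 ask=-
bid=102 ask=-
bid=98 ask=-
bid=98 ask=-
bid=104 ask=-

Derivation:
After op 1 [order #1] market_sell(qty=8): fills=none; bids=[-] asks=[-]
After op 2 [order #2] limit_buy(price=98, qty=6): fills=none; bids=[#2:6@98] asks=[-]
After op 3 [order #3] limit_sell(price=104, qty=1): fills=none; bids=[#2:6@98] asks=[#3:1@104]
After op 4 cancel(order #3): fills=none; bids=[#2:6@98] asks=[-]
After op 5 [order #4] limit_buy(price=102, qty=1): fills=none; bids=[#4:1@102 #2:6@98] asks=[-]
After op 6 [order #5] market_sell(qty=5): fills=#4x#5:1@102 #2x#5:4@98; bids=[#2:2@98] asks=[-]
After op 7 cancel(order #4): fills=none; bids=[#2:2@98] asks=[-]
After op 8 [order #6] limit_buy(price=104, qty=10): fills=none; bids=[#6:10@104 #2:2@98] asks=[-]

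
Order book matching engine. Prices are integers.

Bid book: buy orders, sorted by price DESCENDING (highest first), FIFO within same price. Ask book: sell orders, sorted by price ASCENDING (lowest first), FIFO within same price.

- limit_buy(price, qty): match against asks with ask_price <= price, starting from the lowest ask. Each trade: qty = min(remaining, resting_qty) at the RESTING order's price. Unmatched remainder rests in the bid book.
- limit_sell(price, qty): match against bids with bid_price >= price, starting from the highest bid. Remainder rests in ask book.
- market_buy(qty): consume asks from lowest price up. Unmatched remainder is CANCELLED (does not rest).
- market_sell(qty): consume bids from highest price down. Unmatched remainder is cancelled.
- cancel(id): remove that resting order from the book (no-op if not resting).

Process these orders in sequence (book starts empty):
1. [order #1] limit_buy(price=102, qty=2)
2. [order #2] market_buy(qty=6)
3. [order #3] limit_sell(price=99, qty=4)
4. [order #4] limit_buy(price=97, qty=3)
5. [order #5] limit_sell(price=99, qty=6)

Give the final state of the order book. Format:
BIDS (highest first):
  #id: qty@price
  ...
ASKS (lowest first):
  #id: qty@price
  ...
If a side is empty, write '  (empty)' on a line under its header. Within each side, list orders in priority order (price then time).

Answer: BIDS (highest first):
  #4: 3@97
ASKS (lowest first):
  #3: 2@99
  #5: 6@99

Derivation:
After op 1 [order #1] limit_buy(price=102, qty=2): fills=none; bids=[#1:2@102] asks=[-]
After op 2 [order #2] market_buy(qty=6): fills=none; bids=[#1:2@102] asks=[-]
After op 3 [order #3] limit_sell(price=99, qty=4): fills=#1x#3:2@102; bids=[-] asks=[#3:2@99]
After op 4 [order #4] limit_buy(price=97, qty=3): fills=none; bids=[#4:3@97] asks=[#3:2@99]
After op 5 [order #5] limit_sell(price=99, qty=6): fills=none; bids=[#4:3@97] asks=[#3:2@99 #5:6@99]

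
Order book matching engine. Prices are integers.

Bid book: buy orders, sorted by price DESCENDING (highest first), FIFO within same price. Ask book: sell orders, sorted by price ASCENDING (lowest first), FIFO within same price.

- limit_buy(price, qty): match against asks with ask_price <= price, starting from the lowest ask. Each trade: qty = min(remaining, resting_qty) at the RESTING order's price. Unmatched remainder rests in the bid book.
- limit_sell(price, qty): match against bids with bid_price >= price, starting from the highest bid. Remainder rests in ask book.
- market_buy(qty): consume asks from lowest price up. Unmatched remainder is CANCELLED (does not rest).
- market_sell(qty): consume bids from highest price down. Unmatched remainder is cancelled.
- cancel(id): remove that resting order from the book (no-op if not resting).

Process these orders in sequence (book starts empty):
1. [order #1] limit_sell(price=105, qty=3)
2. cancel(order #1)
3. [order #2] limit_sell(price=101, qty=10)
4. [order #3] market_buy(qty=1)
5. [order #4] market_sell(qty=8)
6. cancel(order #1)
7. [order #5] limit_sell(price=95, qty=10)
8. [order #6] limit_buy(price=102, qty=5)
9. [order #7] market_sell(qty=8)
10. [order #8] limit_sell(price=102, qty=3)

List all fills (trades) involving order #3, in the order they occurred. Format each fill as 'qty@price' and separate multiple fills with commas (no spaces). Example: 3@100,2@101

Answer: 1@101

Derivation:
After op 1 [order #1] limit_sell(price=105, qty=3): fills=none; bids=[-] asks=[#1:3@105]
After op 2 cancel(order #1): fills=none; bids=[-] asks=[-]
After op 3 [order #2] limit_sell(price=101, qty=10): fills=none; bids=[-] asks=[#2:10@101]
After op 4 [order #3] market_buy(qty=1): fills=#3x#2:1@101; bids=[-] asks=[#2:9@101]
After op 5 [order #4] market_sell(qty=8): fills=none; bids=[-] asks=[#2:9@101]
After op 6 cancel(order #1): fills=none; bids=[-] asks=[#2:9@101]
After op 7 [order #5] limit_sell(price=95, qty=10): fills=none; bids=[-] asks=[#5:10@95 #2:9@101]
After op 8 [order #6] limit_buy(price=102, qty=5): fills=#6x#5:5@95; bids=[-] asks=[#5:5@95 #2:9@101]
After op 9 [order #7] market_sell(qty=8): fills=none; bids=[-] asks=[#5:5@95 #2:9@101]
After op 10 [order #8] limit_sell(price=102, qty=3): fills=none; bids=[-] asks=[#5:5@95 #2:9@101 #8:3@102]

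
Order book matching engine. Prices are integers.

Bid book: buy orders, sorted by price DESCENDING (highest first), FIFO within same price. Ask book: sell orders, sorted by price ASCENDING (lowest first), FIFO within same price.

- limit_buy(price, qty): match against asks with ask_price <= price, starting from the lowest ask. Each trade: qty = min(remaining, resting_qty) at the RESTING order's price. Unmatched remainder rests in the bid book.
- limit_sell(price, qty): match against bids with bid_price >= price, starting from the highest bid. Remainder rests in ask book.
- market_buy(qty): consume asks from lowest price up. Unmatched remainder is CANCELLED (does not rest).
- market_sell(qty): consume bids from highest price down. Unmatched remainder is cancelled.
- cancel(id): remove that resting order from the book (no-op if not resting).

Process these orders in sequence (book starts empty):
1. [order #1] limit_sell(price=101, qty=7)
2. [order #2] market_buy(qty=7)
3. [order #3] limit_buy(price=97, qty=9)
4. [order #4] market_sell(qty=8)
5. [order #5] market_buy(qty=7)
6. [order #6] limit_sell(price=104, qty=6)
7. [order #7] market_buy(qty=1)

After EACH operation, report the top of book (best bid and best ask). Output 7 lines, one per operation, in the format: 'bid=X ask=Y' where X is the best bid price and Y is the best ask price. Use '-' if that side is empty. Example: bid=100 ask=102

Answer: bid=- ask=101
bid=- ask=-
bid=97 ask=-
bid=97 ask=-
bid=97 ask=-
bid=97 ask=104
bid=97 ask=104

Derivation:
After op 1 [order #1] limit_sell(price=101, qty=7): fills=none; bids=[-] asks=[#1:7@101]
After op 2 [order #2] market_buy(qty=7): fills=#2x#1:7@101; bids=[-] asks=[-]
After op 3 [order #3] limit_buy(price=97, qty=9): fills=none; bids=[#3:9@97] asks=[-]
After op 4 [order #4] market_sell(qty=8): fills=#3x#4:8@97; bids=[#3:1@97] asks=[-]
After op 5 [order #5] market_buy(qty=7): fills=none; bids=[#3:1@97] asks=[-]
After op 6 [order #6] limit_sell(price=104, qty=6): fills=none; bids=[#3:1@97] asks=[#6:6@104]
After op 7 [order #7] market_buy(qty=1): fills=#7x#6:1@104; bids=[#3:1@97] asks=[#6:5@104]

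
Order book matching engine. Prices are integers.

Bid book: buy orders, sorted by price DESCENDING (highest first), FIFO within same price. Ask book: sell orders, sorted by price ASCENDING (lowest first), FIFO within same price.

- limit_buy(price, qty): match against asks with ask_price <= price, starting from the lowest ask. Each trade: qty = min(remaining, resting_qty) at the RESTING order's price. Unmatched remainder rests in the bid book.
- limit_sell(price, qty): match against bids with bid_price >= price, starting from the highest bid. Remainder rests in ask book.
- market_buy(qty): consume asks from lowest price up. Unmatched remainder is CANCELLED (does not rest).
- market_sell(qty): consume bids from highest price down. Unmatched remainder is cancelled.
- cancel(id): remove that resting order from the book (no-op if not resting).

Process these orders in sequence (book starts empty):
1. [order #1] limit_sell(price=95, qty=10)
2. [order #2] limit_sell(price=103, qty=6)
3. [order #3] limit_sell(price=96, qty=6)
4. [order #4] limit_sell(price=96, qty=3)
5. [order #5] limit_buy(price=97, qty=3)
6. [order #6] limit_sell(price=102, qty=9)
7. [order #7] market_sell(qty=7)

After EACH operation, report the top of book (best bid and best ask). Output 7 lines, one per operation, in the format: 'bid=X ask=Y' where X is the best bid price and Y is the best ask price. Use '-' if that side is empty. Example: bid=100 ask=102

Answer: bid=- ask=95
bid=- ask=95
bid=- ask=95
bid=- ask=95
bid=- ask=95
bid=- ask=95
bid=- ask=95

Derivation:
After op 1 [order #1] limit_sell(price=95, qty=10): fills=none; bids=[-] asks=[#1:10@95]
After op 2 [order #2] limit_sell(price=103, qty=6): fills=none; bids=[-] asks=[#1:10@95 #2:6@103]
After op 3 [order #3] limit_sell(price=96, qty=6): fills=none; bids=[-] asks=[#1:10@95 #3:6@96 #2:6@103]
After op 4 [order #4] limit_sell(price=96, qty=3): fills=none; bids=[-] asks=[#1:10@95 #3:6@96 #4:3@96 #2:6@103]
After op 5 [order #5] limit_buy(price=97, qty=3): fills=#5x#1:3@95; bids=[-] asks=[#1:7@95 #3:6@96 #4:3@96 #2:6@103]
After op 6 [order #6] limit_sell(price=102, qty=9): fills=none; bids=[-] asks=[#1:7@95 #3:6@96 #4:3@96 #6:9@102 #2:6@103]
After op 7 [order #7] market_sell(qty=7): fills=none; bids=[-] asks=[#1:7@95 #3:6@96 #4:3@96 #6:9@102 #2:6@103]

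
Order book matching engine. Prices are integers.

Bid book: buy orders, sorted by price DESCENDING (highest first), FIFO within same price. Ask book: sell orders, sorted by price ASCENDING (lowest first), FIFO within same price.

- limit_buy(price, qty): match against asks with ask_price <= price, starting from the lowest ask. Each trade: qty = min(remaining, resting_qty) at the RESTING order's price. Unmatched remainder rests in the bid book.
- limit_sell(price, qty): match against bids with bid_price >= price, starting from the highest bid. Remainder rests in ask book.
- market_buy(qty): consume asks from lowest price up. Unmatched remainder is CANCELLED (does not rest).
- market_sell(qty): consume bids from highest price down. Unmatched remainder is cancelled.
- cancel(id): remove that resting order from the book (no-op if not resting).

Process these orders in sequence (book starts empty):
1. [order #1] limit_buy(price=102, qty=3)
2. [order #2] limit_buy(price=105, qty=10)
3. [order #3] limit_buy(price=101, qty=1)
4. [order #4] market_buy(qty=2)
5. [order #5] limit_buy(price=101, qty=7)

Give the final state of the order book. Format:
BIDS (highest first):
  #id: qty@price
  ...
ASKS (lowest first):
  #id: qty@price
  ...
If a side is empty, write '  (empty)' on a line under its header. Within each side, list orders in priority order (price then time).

Answer: BIDS (highest first):
  #2: 10@105
  #1: 3@102
  #3: 1@101
  #5: 7@101
ASKS (lowest first):
  (empty)

Derivation:
After op 1 [order #1] limit_buy(price=102, qty=3): fills=none; bids=[#1:3@102] asks=[-]
After op 2 [order #2] limit_buy(price=105, qty=10): fills=none; bids=[#2:10@105 #1:3@102] asks=[-]
After op 3 [order #3] limit_buy(price=101, qty=1): fills=none; bids=[#2:10@105 #1:3@102 #3:1@101] asks=[-]
After op 4 [order #4] market_buy(qty=2): fills=none; bids=[#2:10@105 #1:3@102 #3:1@101] asks=[-]
After op 5 [order #5] limit_buy(price=101, qty=7): fills=none; bids=[#2:10@105 #1:3@102 #3:1@101 #5:7@101] asks=[-]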